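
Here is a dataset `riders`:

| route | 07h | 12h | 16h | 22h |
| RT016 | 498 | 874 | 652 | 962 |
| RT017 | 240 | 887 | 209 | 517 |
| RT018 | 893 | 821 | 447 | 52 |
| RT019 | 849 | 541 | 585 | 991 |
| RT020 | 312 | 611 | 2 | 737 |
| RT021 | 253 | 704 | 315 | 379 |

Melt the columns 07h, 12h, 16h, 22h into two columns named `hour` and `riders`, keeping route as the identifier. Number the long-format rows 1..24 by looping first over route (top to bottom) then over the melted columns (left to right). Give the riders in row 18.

24 rows total (6 × 4). Row 18: index ⌊(18-1)/4⌋ = 4 into route → RT020; (18-1) mod 4 = 1 into the melted columns → 12h.
So row 18 is (RT020, 12h, 611); riders = 611.

611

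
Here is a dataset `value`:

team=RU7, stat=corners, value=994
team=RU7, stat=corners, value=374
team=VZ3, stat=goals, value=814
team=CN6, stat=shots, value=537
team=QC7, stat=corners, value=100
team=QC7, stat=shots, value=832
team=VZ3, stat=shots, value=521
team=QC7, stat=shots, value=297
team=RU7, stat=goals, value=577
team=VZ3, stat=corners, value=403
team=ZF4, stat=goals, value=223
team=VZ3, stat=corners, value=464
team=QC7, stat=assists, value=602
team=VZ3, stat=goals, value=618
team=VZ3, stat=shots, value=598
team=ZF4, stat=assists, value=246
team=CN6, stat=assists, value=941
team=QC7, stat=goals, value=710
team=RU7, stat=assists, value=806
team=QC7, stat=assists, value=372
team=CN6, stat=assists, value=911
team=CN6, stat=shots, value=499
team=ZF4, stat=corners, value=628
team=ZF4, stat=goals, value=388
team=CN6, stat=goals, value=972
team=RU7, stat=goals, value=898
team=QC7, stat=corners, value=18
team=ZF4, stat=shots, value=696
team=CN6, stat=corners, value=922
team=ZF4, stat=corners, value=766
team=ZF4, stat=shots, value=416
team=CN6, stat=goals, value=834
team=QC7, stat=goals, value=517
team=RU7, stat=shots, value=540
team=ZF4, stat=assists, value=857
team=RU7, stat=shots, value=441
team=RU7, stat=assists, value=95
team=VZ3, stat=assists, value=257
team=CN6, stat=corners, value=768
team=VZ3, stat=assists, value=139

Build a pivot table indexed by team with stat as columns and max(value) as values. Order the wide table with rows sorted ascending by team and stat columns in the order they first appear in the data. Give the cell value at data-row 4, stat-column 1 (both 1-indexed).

With rows sorted ascending by team, row 4 is team=VZ3. stat columns in first-appearance order: corners, goals, shots, assists; column 1 is corners.
Long rows with team=VZ3, stat=corners: max(403, 464) = 464.

464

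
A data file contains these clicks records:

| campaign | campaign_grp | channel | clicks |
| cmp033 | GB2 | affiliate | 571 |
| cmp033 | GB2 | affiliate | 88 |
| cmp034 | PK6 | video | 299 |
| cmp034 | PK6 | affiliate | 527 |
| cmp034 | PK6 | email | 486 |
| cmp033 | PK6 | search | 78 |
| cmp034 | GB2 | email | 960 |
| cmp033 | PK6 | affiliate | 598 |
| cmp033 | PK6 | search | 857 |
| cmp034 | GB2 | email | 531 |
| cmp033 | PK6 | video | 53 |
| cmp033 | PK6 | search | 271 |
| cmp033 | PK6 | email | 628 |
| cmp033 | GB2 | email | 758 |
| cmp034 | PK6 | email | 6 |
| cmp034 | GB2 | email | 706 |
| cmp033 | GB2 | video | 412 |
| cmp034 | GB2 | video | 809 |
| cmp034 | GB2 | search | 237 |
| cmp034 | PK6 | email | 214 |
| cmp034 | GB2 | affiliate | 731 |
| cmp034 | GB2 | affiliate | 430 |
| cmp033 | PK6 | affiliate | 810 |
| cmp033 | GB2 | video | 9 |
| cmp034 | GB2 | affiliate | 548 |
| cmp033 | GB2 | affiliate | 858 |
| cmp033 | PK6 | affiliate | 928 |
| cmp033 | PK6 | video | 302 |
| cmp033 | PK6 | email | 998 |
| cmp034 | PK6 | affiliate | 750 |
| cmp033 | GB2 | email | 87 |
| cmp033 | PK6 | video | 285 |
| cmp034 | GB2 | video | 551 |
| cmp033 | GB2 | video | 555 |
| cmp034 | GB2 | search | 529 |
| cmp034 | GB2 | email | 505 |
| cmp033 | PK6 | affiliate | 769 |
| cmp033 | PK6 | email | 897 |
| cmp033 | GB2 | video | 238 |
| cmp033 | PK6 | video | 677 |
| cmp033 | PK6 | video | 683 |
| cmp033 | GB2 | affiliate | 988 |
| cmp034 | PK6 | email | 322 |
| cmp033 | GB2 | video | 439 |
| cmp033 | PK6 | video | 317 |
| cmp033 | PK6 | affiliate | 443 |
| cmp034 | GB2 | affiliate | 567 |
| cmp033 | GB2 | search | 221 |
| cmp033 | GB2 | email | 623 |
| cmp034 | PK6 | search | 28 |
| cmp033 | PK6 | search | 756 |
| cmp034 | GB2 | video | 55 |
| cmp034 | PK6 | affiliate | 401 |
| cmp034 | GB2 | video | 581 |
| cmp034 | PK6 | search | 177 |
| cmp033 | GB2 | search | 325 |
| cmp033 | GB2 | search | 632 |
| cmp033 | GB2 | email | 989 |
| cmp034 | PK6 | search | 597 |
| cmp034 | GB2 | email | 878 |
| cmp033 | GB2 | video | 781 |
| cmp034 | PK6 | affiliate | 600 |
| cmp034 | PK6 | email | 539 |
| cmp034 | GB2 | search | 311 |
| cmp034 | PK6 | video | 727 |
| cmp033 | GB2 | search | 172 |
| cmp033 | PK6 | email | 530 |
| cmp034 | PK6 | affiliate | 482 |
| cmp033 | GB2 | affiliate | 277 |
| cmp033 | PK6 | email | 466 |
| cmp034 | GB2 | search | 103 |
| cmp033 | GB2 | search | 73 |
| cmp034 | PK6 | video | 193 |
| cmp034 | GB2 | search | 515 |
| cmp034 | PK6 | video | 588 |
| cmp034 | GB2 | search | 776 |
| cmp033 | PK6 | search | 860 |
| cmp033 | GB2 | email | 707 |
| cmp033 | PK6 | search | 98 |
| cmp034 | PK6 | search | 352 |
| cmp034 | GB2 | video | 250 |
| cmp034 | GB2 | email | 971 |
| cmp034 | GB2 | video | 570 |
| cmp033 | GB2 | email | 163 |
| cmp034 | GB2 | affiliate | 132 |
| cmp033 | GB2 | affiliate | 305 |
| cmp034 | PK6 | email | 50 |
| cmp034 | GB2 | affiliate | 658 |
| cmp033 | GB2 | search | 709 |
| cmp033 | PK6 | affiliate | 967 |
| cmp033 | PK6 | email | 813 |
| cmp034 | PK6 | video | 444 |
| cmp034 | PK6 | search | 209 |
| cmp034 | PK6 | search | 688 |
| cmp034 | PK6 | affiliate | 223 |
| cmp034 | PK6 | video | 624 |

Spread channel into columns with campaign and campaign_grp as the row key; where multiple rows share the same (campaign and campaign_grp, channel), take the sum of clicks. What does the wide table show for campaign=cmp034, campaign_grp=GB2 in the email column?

4551

Rows with campaign=cmp034, campaign_grp=GB2 and channel=email: clicks values are 960, 531, 706, 505, 878, 971.
960 + 531 + 706 + 505 + 878 + 971 = 4551.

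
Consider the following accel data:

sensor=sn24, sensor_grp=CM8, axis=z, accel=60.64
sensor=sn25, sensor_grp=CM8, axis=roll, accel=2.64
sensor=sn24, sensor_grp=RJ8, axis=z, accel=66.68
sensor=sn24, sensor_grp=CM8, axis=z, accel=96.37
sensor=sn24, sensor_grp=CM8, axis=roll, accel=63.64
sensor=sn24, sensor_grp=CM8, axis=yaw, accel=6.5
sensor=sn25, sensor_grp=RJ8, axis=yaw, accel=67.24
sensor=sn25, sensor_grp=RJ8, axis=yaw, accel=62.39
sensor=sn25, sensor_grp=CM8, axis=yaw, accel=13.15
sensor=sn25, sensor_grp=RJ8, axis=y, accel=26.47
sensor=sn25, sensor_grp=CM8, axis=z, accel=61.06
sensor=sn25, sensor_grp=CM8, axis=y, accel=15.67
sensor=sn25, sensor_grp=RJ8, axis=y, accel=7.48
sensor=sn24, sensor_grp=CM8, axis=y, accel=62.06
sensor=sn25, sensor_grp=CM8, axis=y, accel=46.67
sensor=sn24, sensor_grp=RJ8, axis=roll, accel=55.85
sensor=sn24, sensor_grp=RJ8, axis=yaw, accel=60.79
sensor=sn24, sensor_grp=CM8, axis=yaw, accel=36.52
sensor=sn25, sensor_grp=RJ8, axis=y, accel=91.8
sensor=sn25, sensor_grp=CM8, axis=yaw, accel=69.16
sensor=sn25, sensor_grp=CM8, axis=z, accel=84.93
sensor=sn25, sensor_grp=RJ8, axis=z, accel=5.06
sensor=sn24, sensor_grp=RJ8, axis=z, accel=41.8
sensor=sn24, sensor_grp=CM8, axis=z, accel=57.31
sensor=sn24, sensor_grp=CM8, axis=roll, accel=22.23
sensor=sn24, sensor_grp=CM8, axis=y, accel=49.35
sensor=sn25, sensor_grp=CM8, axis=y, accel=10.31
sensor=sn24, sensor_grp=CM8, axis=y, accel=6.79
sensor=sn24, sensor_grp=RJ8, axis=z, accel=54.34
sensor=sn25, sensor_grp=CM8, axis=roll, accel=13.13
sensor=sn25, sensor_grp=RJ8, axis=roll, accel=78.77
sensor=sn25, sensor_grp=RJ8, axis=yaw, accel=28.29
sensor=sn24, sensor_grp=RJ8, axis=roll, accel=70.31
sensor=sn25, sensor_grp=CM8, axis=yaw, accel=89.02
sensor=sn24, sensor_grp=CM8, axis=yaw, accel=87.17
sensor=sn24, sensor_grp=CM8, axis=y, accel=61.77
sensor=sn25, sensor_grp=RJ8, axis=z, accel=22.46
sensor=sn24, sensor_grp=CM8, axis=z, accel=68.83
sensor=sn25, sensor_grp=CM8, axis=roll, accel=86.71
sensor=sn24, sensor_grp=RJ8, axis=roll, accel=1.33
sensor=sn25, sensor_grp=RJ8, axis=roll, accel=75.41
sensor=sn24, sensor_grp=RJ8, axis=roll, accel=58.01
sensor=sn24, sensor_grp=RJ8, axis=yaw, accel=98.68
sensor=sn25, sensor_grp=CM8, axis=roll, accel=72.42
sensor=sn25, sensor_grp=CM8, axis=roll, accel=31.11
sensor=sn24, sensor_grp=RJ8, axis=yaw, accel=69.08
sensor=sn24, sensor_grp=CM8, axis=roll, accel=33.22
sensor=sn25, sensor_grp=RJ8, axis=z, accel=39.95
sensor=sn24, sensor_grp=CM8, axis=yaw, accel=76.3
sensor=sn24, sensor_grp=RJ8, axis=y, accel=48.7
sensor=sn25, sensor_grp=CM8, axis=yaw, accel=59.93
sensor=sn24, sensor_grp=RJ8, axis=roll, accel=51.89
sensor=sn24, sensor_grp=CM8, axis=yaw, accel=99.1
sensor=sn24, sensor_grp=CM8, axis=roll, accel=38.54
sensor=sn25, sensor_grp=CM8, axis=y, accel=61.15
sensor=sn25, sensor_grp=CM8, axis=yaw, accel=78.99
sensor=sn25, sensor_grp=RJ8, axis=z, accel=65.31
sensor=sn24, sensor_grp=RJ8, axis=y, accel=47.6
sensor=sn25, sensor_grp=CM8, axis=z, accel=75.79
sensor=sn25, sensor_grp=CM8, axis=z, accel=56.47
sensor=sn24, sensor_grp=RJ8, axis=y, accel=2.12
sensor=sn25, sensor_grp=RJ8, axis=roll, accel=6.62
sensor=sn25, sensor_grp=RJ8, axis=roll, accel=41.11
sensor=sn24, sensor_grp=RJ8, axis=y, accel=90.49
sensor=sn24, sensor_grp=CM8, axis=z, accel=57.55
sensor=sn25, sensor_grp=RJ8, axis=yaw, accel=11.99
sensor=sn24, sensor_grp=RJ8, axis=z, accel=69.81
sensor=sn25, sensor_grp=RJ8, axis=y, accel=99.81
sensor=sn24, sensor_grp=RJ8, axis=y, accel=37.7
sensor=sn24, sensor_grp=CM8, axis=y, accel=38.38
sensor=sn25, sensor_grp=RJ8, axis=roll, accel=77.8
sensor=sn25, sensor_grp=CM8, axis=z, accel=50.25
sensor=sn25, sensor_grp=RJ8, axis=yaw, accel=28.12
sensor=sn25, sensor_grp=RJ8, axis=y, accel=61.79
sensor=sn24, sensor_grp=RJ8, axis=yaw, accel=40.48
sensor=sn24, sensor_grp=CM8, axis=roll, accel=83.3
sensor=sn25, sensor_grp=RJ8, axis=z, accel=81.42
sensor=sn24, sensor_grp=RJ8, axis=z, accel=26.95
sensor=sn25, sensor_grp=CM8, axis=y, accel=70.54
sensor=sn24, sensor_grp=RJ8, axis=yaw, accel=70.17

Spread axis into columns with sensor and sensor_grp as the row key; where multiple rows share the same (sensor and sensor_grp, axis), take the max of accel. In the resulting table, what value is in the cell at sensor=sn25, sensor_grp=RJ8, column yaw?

Rows with sensor=sn25, sensor_grp=RJ8 and axis=yaw: accel values are 67.24, 62.39, 28.29, 11.99, 28.12.
max(67.24, 62.39, 28.29, 11.99, 28.12) = 67.24.

67.24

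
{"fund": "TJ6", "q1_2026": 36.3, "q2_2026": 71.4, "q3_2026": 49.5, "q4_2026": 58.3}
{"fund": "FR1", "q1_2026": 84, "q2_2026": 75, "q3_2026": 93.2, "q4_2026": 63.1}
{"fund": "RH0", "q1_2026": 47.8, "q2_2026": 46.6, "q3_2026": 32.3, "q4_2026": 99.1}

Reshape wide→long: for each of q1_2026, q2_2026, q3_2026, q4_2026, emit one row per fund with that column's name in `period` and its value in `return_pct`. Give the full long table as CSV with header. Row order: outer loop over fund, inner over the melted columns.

Each (fund, column) pair becomes one row: 3 × 4 = 12 rows.
For example, (TJ6, q1_2026) → return_pct=36.3.

fund,period,return_pct
TJ6,q1_2026,36.3
TJ6,q2_2026,71.4
TJ6,q3_2026,49.5
TJ6,q4_2026,58.3
FR1,q1_2026,84
FR1,q2_2026,75
FR1,q3_2026,93.2
FR1,q4_2026,63.1
RH0,q1_2026,47.8
RH0,q2_2026,46.6
RH0,q3_2026,32.3
RH0,q4_2026,99.1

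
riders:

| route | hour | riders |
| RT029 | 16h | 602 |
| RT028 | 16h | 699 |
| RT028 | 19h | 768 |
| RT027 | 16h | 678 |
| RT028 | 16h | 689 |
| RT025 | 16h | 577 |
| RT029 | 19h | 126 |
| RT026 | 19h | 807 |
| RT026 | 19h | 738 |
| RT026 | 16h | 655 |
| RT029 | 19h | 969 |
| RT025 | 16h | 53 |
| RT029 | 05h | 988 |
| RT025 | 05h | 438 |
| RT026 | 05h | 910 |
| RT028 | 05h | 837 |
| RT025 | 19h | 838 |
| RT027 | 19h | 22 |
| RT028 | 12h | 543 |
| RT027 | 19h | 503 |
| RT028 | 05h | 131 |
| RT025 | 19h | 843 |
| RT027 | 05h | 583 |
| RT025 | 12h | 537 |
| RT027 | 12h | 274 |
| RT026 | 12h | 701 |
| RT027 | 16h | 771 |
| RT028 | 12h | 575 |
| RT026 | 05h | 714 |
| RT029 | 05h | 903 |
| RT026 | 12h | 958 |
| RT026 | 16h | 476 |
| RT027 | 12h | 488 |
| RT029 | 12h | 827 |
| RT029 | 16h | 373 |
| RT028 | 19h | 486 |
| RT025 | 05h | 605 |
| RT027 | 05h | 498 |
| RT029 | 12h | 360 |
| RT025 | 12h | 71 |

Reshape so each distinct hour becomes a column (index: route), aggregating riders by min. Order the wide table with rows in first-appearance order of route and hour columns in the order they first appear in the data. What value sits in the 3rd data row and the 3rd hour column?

With rows in first-appearance order of route, row 3 is route=RT027. hour columns in first-appearance order: 16h, 19h, 05h, 12h; column 3 is 05h.
Long rows with route=RT027, hour=05h: min(583, 498) = 498.

498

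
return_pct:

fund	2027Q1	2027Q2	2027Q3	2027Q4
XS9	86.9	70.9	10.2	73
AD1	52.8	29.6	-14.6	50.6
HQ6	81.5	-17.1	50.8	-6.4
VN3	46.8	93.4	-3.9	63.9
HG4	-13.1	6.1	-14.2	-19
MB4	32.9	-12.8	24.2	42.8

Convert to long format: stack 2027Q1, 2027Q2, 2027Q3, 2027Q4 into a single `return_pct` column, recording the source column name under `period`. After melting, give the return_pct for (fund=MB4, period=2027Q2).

Unpivoting turns each (fund, wide-column) pair into one long row.
The wide cell at row MB4, column 2027Q2 holds -12.8, so the long row (MB4, 2027Q2) has return_pct=-12.8.

-12.8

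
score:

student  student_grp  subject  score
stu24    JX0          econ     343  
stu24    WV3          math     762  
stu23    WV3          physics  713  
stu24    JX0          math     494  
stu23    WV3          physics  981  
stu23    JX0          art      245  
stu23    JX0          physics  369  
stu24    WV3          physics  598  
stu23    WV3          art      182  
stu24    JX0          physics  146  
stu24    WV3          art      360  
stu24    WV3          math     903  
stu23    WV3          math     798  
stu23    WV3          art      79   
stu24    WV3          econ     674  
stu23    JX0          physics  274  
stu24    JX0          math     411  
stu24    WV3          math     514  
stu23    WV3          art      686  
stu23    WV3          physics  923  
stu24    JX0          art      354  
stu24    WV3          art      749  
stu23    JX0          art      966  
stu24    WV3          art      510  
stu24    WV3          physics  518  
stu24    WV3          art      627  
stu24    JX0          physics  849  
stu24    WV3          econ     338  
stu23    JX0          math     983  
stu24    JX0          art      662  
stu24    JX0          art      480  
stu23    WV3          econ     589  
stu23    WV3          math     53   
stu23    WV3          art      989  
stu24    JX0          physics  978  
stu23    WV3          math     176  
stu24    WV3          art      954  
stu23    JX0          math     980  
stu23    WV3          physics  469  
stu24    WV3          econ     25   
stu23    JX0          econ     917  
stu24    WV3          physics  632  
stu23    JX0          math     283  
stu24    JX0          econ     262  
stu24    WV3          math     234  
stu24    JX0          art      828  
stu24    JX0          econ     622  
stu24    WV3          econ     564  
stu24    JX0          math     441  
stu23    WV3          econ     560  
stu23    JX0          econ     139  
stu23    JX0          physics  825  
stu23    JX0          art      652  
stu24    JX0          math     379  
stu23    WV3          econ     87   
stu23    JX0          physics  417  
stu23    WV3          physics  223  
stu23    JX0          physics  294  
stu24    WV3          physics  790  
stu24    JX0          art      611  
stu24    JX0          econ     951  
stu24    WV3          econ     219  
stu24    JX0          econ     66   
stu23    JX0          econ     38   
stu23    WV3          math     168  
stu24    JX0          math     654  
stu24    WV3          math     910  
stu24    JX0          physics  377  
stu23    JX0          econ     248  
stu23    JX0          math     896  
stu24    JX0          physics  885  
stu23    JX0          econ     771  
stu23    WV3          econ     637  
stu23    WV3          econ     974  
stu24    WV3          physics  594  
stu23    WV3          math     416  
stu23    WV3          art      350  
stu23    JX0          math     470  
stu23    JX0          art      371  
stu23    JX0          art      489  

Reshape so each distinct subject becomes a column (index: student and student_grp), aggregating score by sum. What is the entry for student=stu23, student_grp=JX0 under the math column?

3612

Rows with student=stu23, student_grp=JX0 and subject=math: score values are 983, 980, 283, 896, 470.
983 + 980 + 283 + 896 + 470 = 3612.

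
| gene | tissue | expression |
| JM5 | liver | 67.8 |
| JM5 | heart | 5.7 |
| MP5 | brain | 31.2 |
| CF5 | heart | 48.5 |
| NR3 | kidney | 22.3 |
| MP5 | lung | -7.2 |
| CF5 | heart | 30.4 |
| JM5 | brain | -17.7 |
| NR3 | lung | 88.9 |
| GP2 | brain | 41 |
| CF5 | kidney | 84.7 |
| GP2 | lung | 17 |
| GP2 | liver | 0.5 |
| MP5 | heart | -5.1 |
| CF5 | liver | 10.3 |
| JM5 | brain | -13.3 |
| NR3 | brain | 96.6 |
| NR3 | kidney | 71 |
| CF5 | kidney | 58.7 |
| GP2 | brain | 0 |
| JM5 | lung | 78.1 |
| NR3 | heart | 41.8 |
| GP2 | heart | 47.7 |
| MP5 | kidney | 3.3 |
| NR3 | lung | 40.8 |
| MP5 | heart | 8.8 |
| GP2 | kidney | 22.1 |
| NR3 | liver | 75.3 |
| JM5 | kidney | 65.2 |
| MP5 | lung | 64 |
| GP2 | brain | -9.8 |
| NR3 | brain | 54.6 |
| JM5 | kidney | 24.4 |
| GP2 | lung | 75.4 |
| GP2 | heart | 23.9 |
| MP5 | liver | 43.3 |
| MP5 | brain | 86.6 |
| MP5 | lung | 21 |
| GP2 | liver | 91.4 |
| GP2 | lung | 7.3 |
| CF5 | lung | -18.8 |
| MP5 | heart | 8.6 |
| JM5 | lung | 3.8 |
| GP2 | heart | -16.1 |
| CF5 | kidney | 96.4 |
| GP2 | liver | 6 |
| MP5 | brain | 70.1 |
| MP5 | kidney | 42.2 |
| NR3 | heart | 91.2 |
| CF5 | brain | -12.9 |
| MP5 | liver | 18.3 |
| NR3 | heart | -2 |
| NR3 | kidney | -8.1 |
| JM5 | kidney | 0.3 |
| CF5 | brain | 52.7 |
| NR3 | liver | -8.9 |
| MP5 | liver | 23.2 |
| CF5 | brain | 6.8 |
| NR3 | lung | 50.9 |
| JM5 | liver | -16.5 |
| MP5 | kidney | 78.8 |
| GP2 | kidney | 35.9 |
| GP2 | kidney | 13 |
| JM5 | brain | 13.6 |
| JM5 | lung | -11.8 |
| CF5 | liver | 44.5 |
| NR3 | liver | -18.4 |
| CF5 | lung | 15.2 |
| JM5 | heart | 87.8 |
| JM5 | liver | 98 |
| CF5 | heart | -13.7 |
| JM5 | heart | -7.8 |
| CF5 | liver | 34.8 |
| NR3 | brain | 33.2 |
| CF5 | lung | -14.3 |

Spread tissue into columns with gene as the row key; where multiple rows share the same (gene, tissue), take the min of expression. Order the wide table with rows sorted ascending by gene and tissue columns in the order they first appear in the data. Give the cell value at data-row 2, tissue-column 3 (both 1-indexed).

With rows sorted ascending by gene, row 2 is gene=GP2. tissue columns in first-appearance order: liver, heart, brain, kidney, lung; column 3 is brain.
Long rows with gene=GP2, tissue=brain: min(41, 0, -9.8) = -9.8.

-9.8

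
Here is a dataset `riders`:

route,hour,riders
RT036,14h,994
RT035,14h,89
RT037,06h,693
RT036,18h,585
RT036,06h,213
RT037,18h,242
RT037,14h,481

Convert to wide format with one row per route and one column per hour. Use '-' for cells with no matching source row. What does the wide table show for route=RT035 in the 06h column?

No long-format row has route=RT035 and hour=06h, so the cell is -.

-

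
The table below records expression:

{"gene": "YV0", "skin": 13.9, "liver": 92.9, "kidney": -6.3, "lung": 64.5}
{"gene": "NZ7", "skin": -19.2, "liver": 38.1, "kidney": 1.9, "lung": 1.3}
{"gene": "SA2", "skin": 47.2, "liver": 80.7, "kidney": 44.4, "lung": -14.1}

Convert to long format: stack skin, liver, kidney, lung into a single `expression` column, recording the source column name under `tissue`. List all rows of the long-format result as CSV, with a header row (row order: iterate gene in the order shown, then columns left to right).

Each (gene, column) pair becomes one row: 3 × 4 = 12 rows.
For example, (YV0, skin) → expression=13.9.

gene,tissue,expression
YV0,skin,13.9
YV0,liver,92.9
YV0,kidney,-6.3
YV0,lung,64.5
NZ7,skin,-19.2
NZ7,liver,38.1
NZ7,kidney,1.9
NZ7,lung,1.3
SA2,skin,47.2
SA2,liver,80.7
SA2,kidney,44.4
SA2,lung,-14.1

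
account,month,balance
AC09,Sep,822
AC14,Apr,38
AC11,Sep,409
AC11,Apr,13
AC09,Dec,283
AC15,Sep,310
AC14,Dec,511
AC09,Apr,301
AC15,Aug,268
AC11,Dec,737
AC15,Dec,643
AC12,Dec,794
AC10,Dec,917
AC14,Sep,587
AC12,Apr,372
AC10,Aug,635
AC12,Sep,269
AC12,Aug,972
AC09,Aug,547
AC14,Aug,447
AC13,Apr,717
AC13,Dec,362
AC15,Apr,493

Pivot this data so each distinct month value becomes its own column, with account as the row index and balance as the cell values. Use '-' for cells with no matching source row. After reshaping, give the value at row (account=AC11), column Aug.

-

No long-format row has account=AC11 and month=Aug, so the cell is -.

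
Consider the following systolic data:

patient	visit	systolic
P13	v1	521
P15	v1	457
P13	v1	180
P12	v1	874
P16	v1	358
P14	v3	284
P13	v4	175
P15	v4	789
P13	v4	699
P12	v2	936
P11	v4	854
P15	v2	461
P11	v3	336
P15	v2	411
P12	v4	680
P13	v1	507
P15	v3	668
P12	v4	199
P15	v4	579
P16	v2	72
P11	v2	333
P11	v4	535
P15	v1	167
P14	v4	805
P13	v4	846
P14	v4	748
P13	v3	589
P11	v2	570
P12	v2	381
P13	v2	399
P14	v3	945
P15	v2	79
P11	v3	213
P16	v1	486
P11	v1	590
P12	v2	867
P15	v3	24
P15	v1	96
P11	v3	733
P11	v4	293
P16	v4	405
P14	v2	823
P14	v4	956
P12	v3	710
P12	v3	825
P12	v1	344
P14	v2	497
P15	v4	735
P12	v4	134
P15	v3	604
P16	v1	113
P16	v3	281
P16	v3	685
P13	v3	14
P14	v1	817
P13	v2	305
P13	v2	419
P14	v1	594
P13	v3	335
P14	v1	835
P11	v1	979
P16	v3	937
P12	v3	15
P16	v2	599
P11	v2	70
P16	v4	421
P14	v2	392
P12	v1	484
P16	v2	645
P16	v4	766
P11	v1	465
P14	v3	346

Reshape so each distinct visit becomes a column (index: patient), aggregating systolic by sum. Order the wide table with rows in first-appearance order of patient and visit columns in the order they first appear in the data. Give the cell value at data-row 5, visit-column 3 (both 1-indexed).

With rows in first-appearance order of patient, row 5 is patient=P14. visit columns in first-appearance order: v1, v3, v4, v2; column 3 is v4.
Long rows with patient=P14, visit=v4: 805 + 748 + 956 = 2509.

2509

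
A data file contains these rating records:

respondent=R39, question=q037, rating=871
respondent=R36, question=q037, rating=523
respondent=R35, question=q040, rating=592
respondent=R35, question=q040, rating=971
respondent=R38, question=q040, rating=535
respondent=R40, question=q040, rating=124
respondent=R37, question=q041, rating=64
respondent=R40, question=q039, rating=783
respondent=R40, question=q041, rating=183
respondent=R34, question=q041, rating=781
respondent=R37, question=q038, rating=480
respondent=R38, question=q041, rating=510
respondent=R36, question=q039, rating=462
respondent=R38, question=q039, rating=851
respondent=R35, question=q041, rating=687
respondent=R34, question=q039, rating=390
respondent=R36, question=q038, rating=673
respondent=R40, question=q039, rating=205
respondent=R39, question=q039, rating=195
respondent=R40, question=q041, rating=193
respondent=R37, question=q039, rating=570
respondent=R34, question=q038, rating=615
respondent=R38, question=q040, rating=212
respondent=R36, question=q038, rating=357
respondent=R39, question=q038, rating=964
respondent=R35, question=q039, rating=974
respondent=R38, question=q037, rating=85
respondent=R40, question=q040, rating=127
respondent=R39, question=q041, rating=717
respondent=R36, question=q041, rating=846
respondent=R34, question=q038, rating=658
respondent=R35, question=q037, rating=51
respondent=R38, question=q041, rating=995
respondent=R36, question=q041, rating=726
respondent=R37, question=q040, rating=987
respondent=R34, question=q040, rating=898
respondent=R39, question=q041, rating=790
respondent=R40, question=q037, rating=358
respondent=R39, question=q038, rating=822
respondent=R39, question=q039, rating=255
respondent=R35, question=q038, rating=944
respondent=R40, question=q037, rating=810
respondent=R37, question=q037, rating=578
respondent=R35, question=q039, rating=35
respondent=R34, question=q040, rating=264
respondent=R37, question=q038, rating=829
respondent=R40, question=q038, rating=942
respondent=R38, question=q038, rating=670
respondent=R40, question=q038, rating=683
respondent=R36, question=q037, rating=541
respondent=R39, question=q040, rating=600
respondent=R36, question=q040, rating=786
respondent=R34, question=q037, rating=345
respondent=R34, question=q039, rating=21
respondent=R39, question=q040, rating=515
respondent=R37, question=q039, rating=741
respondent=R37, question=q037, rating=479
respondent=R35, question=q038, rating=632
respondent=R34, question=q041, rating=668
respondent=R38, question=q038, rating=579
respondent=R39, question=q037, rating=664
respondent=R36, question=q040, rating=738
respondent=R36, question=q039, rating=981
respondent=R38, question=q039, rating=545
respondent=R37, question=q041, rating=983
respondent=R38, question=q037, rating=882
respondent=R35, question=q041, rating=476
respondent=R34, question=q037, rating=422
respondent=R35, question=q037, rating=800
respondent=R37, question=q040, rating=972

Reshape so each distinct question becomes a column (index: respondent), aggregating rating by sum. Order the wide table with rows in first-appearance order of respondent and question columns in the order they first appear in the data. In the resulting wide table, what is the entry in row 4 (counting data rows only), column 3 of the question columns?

With rows in first-appearance order of respondent, row 4 is respondent=R38. question columns in first-appearance order: q037, q040, q041, q039, q038; column 3 is q041.
Long rows with respondent=R38, question=q041: 510 + 995 = 1505.

1505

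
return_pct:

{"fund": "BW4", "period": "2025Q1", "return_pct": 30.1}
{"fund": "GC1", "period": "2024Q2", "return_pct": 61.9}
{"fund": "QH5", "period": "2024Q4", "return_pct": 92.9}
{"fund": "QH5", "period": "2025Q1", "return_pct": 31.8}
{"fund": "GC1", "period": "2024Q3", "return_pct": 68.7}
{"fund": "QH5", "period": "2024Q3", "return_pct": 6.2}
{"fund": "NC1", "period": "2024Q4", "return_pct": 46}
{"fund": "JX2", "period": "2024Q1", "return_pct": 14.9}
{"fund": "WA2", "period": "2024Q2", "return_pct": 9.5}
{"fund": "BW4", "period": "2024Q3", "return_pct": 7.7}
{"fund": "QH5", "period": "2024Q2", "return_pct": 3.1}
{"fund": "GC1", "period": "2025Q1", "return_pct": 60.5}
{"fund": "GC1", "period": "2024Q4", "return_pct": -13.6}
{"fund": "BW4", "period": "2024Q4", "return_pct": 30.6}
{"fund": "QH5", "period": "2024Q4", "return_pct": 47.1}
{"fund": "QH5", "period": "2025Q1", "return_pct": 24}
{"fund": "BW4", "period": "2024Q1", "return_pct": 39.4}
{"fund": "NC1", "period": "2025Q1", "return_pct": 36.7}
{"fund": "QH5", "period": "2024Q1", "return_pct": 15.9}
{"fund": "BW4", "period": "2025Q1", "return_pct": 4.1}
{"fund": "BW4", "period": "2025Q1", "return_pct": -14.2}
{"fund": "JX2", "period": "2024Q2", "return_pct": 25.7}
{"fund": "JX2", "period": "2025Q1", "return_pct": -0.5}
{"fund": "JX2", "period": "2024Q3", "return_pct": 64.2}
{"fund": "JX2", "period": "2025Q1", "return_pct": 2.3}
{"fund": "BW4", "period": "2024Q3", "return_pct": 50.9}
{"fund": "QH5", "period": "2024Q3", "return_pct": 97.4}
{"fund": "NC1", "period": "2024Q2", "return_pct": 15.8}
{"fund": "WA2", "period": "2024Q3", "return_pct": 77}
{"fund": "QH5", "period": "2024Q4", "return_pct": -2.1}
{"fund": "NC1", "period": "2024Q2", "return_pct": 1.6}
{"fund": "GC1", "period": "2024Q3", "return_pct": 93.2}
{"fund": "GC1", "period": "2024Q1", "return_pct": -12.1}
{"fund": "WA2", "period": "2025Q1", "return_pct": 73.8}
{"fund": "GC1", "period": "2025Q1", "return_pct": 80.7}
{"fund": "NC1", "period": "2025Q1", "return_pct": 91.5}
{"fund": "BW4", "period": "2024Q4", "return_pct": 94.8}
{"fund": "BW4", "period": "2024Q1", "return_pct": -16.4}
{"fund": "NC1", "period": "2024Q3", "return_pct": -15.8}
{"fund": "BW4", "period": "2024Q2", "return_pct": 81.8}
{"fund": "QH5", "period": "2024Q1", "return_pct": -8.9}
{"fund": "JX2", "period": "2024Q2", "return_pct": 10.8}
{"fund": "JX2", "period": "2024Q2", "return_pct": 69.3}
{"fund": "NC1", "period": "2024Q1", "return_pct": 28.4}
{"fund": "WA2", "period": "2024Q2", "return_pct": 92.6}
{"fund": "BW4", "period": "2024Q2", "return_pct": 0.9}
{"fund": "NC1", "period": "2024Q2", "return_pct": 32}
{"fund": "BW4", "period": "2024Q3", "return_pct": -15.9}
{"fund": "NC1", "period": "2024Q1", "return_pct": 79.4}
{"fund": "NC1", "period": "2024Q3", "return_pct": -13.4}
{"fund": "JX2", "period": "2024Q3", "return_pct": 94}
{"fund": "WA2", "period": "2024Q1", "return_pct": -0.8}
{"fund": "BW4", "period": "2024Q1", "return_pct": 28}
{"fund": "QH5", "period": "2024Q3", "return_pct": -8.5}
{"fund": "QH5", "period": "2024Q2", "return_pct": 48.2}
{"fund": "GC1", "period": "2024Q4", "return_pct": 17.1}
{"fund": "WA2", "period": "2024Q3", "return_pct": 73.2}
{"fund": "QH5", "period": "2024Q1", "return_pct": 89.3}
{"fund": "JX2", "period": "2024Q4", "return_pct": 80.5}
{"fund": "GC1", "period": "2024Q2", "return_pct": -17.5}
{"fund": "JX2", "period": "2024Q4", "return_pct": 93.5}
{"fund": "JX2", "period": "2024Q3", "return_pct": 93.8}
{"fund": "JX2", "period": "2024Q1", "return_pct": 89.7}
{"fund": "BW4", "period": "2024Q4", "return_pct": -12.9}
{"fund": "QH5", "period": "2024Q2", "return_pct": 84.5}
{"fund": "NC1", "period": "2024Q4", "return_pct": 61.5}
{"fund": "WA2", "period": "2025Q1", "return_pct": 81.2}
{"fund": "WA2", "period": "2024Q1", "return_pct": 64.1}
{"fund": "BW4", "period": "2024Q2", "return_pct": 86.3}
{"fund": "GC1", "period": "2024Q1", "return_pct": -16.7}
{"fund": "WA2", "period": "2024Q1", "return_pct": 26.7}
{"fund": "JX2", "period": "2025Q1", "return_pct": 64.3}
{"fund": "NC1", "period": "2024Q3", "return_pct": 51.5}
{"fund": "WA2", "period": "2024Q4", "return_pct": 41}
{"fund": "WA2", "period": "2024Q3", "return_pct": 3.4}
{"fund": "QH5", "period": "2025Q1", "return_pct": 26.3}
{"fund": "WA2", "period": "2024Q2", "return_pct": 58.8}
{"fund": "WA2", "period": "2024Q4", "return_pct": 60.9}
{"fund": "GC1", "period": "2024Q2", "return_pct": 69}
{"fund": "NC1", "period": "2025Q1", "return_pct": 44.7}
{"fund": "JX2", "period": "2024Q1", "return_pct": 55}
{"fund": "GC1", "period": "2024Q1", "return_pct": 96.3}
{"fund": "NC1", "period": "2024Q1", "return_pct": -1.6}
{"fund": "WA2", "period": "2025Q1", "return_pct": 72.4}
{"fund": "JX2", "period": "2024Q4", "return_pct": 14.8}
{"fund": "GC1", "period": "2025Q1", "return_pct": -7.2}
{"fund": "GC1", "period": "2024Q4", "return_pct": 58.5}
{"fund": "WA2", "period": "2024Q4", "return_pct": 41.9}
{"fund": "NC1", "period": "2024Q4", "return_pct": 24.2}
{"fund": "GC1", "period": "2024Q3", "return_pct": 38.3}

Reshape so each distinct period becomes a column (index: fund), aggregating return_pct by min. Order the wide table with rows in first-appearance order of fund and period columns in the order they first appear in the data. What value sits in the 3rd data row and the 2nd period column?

With rows in first-appearance order of fund, row 3 is fund=QH5. period columns in first-appearance order: 2025Q1, 2024Q2, 2024Q4, 2024Q3, 2024Q1; column 2 is 2024Q2.
Long rows with fund=QH5, period=2024Q2: min(3.1, 48.2, 84.5) = 3.1.

3.1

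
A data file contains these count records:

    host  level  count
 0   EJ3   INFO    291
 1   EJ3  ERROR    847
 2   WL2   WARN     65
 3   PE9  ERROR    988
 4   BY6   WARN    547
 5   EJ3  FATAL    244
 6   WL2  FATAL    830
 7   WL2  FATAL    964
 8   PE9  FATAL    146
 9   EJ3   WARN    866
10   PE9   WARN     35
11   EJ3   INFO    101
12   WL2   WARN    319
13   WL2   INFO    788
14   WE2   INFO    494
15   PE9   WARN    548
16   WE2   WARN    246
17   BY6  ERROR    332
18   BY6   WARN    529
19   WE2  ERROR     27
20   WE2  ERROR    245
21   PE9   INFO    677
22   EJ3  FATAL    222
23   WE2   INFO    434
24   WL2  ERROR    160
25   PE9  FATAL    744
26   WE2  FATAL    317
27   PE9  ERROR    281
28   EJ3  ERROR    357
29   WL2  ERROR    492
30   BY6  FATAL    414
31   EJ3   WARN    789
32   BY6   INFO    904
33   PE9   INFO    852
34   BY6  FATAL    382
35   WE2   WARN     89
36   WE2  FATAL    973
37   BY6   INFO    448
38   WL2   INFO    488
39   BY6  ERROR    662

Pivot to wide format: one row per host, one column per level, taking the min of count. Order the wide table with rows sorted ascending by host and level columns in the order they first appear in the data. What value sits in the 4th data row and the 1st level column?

434

With rows sorted ascending by host, row 4 is host=WE2. level columns in first-appearance order: INFO, ERROR, WARN, FATAL; column 1 is INFO.
Long rows with host=WE2, level=INFO: min(494, 434) = 434.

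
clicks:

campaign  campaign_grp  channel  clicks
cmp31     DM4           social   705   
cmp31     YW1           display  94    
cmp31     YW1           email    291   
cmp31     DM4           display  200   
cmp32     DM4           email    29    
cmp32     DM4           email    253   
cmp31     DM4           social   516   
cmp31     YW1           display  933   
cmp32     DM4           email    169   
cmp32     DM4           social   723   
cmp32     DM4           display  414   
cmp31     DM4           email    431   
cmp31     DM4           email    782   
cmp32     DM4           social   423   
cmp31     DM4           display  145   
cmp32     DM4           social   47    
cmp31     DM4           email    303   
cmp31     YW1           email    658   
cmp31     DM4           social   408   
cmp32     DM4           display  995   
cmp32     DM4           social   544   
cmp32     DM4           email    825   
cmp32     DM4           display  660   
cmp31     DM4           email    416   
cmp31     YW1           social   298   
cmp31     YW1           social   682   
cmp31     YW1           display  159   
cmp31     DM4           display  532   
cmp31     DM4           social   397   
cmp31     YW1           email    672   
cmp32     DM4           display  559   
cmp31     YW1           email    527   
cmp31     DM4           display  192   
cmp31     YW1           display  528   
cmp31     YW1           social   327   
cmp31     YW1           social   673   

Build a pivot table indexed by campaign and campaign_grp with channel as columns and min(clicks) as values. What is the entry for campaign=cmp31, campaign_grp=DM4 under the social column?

397

Rows with campaign=cmp31, campaign_grp=DM4 and channel=social: clicks values are 705, 516, 408, 397.
min(705, 516, 408, 397) = 397.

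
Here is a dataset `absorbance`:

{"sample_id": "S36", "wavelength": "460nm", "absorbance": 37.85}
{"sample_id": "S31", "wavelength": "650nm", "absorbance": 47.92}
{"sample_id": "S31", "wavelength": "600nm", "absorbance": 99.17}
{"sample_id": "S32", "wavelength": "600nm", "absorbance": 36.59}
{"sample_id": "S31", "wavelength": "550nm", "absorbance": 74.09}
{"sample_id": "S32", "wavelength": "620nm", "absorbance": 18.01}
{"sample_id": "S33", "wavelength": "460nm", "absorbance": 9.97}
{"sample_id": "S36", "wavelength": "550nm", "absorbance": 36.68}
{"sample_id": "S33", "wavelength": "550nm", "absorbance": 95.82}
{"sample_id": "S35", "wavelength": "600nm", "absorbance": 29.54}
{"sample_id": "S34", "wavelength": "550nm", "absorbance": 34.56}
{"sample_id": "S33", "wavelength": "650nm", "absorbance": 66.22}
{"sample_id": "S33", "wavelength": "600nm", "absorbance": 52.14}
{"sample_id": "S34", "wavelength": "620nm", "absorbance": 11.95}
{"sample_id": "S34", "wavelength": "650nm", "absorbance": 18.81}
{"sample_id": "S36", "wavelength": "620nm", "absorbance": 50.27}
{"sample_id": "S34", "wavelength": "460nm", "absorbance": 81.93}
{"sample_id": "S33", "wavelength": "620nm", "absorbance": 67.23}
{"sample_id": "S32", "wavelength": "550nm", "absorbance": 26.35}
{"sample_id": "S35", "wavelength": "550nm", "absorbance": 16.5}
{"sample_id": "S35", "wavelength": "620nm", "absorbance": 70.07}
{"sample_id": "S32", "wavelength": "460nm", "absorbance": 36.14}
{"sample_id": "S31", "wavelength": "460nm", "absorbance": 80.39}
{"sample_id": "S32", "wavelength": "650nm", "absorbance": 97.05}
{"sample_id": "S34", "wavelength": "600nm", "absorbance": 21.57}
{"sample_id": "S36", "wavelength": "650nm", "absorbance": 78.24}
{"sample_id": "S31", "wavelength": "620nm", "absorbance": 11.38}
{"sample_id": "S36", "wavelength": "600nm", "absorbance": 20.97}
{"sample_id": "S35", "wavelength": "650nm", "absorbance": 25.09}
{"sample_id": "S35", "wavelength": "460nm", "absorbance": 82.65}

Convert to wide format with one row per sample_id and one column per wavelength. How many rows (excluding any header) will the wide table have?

6 distinct sample_id values → 6 rows.

6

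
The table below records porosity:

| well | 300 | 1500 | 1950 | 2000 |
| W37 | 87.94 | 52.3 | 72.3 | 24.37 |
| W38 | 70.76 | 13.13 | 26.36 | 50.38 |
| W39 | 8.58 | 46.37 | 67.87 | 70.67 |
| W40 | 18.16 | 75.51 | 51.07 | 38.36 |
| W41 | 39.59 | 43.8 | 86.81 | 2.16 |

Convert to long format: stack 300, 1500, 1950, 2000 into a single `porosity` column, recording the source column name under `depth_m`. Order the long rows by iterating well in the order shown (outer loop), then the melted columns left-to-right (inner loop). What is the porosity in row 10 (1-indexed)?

46.37

20 rows total (5 × 4). Row 10: index ⌊(10-1)/4⌋ = 2 into well → W39; (10-1) mod 4 = 1 into the melted columns → 1500.
So row 10 is (W39, 1500, 46.37); porosity = 46.37.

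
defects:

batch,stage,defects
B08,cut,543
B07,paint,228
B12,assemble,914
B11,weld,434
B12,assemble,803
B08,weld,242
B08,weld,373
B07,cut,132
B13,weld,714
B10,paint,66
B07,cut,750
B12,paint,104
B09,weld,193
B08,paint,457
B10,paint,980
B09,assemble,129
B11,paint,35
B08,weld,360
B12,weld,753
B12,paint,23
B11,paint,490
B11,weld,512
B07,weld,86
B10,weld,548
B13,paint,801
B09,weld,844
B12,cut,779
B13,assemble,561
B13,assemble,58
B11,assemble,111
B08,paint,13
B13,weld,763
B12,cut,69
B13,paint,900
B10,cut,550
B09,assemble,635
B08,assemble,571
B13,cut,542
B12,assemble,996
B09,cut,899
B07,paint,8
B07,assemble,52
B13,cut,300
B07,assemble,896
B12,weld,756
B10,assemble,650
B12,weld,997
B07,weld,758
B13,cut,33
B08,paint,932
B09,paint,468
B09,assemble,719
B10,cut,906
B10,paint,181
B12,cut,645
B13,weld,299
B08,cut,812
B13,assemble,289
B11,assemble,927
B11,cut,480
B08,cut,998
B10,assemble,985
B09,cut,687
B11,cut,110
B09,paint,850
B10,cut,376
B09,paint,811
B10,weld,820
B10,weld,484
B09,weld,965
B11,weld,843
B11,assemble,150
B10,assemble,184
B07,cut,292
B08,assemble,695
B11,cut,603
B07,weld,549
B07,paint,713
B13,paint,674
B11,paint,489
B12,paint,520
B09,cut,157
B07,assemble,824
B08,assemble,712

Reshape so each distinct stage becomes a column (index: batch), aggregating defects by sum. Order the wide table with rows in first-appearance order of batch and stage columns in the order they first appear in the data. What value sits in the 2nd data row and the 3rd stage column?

1772

With rows in first-appearance order of batch, row 2 is batch=B07. stage columns in first-appearance order: cut, paint, assemble, weld; column 3 is assemble.
Long rows with batch=B07, stage=assemble: 52 + 896 + 824 = 1772.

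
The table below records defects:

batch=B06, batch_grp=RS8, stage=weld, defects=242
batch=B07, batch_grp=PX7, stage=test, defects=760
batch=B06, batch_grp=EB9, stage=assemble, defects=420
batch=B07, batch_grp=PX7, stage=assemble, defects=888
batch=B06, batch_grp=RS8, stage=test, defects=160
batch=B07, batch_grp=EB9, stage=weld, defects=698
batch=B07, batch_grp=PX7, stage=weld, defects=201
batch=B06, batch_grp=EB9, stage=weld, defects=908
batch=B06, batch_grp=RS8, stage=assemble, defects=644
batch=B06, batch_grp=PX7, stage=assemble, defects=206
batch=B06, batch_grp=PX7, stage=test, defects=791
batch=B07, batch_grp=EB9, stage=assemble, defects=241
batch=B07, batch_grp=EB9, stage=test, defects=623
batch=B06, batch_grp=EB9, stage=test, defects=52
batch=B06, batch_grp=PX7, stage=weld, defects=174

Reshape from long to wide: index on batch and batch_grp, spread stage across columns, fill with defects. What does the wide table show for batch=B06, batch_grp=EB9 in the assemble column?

Wide layout: rows indexed by batch and batch_grp, columns are the 3 distinct stage values (weld, test, assemble).
Cell (batch=B06, batch_grp=EB9, stage=assemble) draws from the long row where batch=B06, batch_grp=EB9 and stage=assemble, which has defects=420.

420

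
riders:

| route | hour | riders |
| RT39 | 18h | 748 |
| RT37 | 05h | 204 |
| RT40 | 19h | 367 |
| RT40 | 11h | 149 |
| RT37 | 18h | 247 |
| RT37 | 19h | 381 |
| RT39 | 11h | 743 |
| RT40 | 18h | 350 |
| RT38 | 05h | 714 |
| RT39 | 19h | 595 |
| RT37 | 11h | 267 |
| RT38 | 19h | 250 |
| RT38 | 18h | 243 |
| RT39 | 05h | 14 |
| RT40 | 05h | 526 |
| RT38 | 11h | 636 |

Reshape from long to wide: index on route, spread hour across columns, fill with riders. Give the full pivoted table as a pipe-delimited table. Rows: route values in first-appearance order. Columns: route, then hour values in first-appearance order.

| route | 18h | 05h | 19h | 11h |
| RT39 | 748 | 14 | 595 | 743 |
| RT37 | 247 | 204 | 381 | 267 |
| RT40 | 350 | 526 | 367 | 149 |
| RT38 | 243 | 714 | 250 | 636 |

Columns: route plus the 4 distinct hour values (18h, 05h, 19h, 11h).
For example, row RT39 column 18h takes riders=748 from the long row (RT39, 18h).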